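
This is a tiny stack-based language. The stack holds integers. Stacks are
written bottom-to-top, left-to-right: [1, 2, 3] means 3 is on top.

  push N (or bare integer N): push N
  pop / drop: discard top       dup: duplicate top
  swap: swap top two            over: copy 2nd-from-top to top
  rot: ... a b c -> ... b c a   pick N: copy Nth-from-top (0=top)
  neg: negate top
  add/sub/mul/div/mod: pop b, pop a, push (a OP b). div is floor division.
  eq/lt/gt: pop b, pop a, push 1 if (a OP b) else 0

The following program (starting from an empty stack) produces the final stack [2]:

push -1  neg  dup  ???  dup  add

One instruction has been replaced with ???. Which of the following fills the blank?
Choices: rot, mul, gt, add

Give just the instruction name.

Stack before ???: [1, 1]
Stack after ???:  [1]
Checking each choice:
  rot: stack underflow (need 3, have 2)
  mul: MATCH
  gt: produces [0]
  add: produces [4]


Answer: mul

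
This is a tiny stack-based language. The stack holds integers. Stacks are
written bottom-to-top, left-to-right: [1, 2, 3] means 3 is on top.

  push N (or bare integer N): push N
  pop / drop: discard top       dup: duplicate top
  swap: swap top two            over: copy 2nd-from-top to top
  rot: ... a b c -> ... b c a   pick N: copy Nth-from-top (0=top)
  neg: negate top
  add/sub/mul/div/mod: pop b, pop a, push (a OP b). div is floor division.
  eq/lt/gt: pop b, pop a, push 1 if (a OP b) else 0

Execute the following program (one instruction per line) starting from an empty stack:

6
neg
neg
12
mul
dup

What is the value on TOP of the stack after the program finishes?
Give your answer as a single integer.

After 'push 6': [6]
After 'neg': [-6]
After 'neg': [6]
After 'push 12': [6, 12]
After 'mul': [72]
After 'dup': [72, 72]

Answer: 72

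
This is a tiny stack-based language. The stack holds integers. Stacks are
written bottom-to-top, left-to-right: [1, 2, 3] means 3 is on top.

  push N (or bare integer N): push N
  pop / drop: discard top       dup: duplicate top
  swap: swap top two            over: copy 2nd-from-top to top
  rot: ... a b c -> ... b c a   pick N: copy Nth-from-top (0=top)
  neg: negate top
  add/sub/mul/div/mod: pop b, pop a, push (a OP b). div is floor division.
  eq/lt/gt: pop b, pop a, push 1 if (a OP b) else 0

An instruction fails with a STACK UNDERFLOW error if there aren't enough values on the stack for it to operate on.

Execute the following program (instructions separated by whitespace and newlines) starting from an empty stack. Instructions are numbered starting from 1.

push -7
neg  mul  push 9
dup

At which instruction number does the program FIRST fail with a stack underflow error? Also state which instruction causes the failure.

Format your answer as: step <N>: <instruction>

Answer: step 3: mul

Derivation:
Step 1 ('push -7'): stack = [-7], depth = 1
Step 2 ('neg'): stack = [7], depth = 1
Step 3 ('mul'): needs 2 value(s) but depth is 1 — STACK UNDERFLOW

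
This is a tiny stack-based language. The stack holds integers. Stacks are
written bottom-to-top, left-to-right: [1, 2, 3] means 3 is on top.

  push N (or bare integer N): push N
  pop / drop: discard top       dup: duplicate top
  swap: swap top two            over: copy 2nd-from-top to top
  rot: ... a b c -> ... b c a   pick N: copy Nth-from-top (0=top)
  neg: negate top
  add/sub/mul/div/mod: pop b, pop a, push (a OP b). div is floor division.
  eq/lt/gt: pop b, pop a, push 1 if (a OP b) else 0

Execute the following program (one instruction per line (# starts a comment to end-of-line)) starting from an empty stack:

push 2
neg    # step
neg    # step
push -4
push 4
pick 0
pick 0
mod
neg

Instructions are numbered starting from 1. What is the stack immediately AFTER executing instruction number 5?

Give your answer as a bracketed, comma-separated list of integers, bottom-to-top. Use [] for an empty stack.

Answer: [2, -4, 4]

Derivation:
Step 1 ('push 2'): [2]
Step 2 ('neg'): [-2]
Step 3 ('neg'): [2]
Step 4 ('push -4'): [2, -4]
Step 5 ('push 4'): [2, -4, 4]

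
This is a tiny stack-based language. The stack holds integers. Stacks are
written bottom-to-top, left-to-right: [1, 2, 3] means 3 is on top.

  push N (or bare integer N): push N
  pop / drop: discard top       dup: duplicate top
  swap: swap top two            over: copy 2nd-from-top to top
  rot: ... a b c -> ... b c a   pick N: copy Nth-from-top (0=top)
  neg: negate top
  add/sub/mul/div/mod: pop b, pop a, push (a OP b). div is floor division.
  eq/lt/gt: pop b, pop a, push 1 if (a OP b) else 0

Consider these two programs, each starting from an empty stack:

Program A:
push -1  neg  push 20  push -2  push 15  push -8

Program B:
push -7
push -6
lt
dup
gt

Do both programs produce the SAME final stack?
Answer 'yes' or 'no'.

Answer: no

Derivation:
Program A trace:
  After 'push -1': [-1]
  After 'neg': [1]
  After 'push 20': [1, 20]
  After 'push -2': [1, 20, -2]
  After 'push 15': [1, 20, -2, 15]
  After 'push -8': [1, 20, -2, 15, -8]
Program A final stack: [1, 20, -2, 15, -8]

Program B trace:
  After 'push -7': [-7]
  After 'push -6': [-7, -6]
  After 'lt': [1]
  After 'dup': [1, 1]
  After 'gt': [0]
Program B final stack: [0]
Same: no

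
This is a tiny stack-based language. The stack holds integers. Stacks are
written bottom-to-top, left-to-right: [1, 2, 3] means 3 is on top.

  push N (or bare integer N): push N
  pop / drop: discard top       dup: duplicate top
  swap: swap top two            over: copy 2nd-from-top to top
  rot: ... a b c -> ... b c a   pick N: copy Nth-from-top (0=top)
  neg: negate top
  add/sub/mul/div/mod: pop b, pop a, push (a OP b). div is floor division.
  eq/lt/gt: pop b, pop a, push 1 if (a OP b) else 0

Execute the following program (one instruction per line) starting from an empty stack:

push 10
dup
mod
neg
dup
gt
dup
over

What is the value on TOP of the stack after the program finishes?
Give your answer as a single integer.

After 'push 10': [10]
After 'dup': [10, 10]
After 'mod': [0]
After 'neg': [0]
After 'dup': [0, 0]
After 'gt': [0]
After 'dup': [0, 0]
After 'over': [0, 0, 0]

Answer: 0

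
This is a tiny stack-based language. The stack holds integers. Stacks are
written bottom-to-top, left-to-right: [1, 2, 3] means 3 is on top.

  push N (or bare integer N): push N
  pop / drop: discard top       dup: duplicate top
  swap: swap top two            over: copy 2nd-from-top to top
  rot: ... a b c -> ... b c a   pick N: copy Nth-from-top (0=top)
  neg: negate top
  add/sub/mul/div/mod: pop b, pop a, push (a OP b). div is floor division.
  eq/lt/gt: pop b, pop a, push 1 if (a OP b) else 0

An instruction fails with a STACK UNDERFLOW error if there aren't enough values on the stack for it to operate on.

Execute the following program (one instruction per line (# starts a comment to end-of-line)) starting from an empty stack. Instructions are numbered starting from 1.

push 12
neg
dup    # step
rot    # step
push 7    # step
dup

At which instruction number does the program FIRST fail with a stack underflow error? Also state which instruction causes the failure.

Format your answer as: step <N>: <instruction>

Answer: step 4: rot

Derivation:
Step 1 ('push 12'): stack = [12], depth = 1
Step 2 ('neg'): stack = [-12], depth = 1
Step 3 ('dup'): stack = [-12, -12], depth = 2
Step 4 ('rot'): needs 3 value(s) but depth is 2 — STACK UNDERFLOW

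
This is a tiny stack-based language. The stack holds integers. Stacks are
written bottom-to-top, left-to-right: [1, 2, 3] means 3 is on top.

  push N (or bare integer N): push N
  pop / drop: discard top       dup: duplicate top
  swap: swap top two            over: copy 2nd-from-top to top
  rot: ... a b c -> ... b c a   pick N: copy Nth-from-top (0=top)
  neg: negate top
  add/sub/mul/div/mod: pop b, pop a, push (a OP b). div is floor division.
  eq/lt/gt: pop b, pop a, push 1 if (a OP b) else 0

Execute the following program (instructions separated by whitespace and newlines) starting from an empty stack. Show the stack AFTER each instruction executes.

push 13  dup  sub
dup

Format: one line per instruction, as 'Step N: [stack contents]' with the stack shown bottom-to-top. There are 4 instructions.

Step 1: [13]
Step 2: [13, 13]
Step 3: [0]
Step 4: [0, 0]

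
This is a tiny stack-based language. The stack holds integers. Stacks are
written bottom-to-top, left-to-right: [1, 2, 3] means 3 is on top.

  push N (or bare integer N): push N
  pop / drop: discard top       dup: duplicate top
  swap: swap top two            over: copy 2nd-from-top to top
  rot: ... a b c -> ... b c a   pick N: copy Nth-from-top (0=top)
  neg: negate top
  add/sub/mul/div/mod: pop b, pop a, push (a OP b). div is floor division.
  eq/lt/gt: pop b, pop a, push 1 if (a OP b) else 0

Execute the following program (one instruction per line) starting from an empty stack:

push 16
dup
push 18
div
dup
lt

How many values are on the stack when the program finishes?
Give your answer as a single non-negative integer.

After 'push 16': stack = [16] (depth 1)
After 'dup': stack = [16, 16] (depth 2)
After 'push 18': stack = [16, 16, 18] (depth 3)
After 'div': stack = [16, 0] (depth 2)
After 'dup': stack = [16, 0, 0] (depth 3)
After 'lt': stack = [16, 0] (depth 2)

Answer: 2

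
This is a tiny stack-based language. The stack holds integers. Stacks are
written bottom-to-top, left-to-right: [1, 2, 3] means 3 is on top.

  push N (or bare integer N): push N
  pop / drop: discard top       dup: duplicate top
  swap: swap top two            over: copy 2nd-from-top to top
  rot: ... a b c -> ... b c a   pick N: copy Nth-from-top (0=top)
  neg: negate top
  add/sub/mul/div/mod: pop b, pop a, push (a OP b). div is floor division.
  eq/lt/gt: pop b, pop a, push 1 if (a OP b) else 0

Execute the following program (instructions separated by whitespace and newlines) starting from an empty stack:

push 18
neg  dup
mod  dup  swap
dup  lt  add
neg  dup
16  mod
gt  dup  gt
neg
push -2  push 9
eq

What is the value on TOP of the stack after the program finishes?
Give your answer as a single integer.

After 'push 18': [18]
After 'neg': [-18]
After 'dup': [-18, -18]
After 'mod': [0]
After 'dup': [0, 0]
After 'swap': [0, 0]
After 'dup': [0, 0, 0]
After 'lt': [0, 0]
After 'add': [0]
After 'neg': [0]
After 'dup': [0, 0]
After 'push 16': [0, 0, 16]
After 'mod': [0, 0]
After 'gt': [0]
After 'dup': [0, 0]
After 'gt': [0]
After 'neg': [0]
After 'push -2': [0, -2]
After 'push 9': [0, -2, 9]
After 'eq': [0, 0]

Answer: 0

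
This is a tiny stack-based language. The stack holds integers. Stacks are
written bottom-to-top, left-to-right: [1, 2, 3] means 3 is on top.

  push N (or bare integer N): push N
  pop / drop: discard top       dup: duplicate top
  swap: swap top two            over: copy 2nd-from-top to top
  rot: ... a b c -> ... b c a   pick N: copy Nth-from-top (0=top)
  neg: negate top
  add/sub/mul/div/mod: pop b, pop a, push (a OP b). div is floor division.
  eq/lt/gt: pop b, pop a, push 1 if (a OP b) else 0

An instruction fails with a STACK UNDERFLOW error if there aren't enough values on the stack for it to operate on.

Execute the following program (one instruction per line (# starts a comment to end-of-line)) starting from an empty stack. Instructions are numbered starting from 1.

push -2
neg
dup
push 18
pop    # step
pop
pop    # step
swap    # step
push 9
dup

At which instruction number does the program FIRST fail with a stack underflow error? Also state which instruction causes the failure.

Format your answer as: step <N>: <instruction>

Answer: step 8: swap

Derivation:
Step 1 ('push -2'): stack = [-2], depth = 1
Step 2 ('neg'): stack = [2], depth = 1
Step 3 ('dup'): stack = [2, 2], depth = 2
Step 4 ('push 18'): stack = [2, 2, 18], depth = 3
Step 5 ('pop'): stack = [2, 2], depth = 2
Step 6 ('pop'): stack = [2], depth = 1
Step 7 ('pop'): stack = [], depth = 0
Step 8 ('swap'): needs 2 value(s) but depth is 0 — STACK UNDERFLOW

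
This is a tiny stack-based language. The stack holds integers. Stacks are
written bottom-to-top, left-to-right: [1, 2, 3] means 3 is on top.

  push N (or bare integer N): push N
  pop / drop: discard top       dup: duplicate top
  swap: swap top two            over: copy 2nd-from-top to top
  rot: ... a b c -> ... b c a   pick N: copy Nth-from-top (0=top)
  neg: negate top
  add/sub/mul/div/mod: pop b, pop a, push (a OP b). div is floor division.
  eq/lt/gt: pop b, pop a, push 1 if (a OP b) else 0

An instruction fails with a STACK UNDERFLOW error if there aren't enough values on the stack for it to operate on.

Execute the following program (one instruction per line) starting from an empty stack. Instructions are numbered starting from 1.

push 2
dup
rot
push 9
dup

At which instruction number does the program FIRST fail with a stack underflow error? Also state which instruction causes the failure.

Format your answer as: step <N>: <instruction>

Answer: step 3: rot

Derivation:
Step 1 ('push 2'): stack = [2], depth = 1
Step 2 ('dup'): stack = [2, 2], depth = 2
Step 3 ('rot'): needs 3 value(s) but depth is 2 — STACK UNDERFLOW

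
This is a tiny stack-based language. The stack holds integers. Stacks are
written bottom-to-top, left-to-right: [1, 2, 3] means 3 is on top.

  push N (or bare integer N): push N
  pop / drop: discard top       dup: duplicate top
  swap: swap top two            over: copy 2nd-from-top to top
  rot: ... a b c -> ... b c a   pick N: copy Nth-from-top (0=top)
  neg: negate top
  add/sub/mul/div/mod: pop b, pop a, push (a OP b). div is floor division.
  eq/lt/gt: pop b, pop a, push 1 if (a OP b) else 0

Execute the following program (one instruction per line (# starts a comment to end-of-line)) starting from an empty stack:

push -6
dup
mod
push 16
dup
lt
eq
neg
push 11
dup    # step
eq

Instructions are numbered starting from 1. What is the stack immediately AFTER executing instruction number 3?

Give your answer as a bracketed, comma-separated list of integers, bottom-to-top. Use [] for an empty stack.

Step 1 ('push -6'): [-6]
Step 2 ('dup'): [-6, -6]
Step 3 ('mod'): [0]

Answer: [0]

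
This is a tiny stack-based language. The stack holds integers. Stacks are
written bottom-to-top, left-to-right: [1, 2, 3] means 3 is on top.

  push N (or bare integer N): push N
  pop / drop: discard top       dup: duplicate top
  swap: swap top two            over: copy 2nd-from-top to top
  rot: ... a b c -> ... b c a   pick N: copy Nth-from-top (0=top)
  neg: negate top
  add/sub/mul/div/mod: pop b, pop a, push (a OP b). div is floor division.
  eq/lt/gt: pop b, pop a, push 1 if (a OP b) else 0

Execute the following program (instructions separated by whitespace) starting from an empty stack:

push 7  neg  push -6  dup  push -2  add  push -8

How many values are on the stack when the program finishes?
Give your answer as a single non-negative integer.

After 'push 7': stack = [7] (depth 1)
After 'neg': stack = [-7] (depth 1)
After 'push -6': stack = [-7, -6] (depth 2)
After 'dup': stack = [-7, -6, -6] (depth 3)
After 'push -2': stack = [-7, -6, -6, -2] (depth 4)
After 'add': stack = [-7, -6, -8] (depth 3)
After 'push -8': stack = [-7, -6, -8, -8] (depth 4)

Answer: 4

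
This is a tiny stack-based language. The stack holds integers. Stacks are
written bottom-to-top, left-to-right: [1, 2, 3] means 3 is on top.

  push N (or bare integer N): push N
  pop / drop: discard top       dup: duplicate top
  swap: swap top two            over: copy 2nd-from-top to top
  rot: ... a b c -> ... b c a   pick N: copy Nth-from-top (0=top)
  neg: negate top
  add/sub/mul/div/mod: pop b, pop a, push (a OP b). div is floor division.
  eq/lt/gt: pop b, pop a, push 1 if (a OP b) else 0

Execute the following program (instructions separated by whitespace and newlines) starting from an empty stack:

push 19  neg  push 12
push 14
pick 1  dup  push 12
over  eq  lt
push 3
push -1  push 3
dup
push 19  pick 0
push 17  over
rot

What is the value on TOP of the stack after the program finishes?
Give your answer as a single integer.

After 'push 19': [19]
After 'neg': [-19]
After 'push 12': [-19, 12]
After 'push 14': [-19, 12, 14]
After 'pick 1': [-19, 12, 14, 12]
After 'dup': [-19, 12, 14, 12, 12]
After 'push 12': [-19, 12, 14, 12, 12, 12]
After 'over': [-19, 12, 14, 12, 12, 12, 12]
After 'eq': [-19, 12, 14, 12, 12, 1]
After 'lt': [-19, 12, 14, 12, 0]
After 'push 3': [-19, 12, 14, 12, 0, 3]
After 'push -1': [-19, 12, 14, 12, 0, 3, -1]
After 'push 3': [-19, 12, 14, 12, 0, 3, -1, 3]
After 'dup': [-19, 12, 14, 12, 0, 3, -1, 3, 3]
After 'push 19': [-19, 12, 14, 12, 0, 3, -1, 3, 3, 19]
After 'pick 0': [-19, 12, 14, 12, 0, 3, -1, 3, 3, 19, 19]
After 'push 17': [-19, 12, 14, 12, 0, 3, -1, 3, 3, 19, 19, 17]
After 'over': [-19, 12, 14, 12, 0, 3, -1, 3, 3, 19, 19, 17, 19]
After 'rot': [-19, 12, 14, 12, 0, 3, -1, 3, 3, 19, 17, 19, 19]

Answer: 19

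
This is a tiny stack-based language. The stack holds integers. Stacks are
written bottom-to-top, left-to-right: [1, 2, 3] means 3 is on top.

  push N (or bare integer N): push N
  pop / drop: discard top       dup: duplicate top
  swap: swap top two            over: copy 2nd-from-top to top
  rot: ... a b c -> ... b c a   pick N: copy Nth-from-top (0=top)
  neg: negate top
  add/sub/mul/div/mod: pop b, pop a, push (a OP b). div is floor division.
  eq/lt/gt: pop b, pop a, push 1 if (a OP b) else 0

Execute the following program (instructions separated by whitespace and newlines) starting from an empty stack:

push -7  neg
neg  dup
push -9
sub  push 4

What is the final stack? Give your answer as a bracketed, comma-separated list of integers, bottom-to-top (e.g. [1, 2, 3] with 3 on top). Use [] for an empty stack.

After 'push -7': [-7]
After 'neg': [7]
After 'neg': [-7]
After 'dup': [-7, -7]
After 'push -9': [-7, -7, -9]
After 'sub': [-7, 2]
After 'push 4': [-7, 2, 4]

Answer: [-7, 2, 4]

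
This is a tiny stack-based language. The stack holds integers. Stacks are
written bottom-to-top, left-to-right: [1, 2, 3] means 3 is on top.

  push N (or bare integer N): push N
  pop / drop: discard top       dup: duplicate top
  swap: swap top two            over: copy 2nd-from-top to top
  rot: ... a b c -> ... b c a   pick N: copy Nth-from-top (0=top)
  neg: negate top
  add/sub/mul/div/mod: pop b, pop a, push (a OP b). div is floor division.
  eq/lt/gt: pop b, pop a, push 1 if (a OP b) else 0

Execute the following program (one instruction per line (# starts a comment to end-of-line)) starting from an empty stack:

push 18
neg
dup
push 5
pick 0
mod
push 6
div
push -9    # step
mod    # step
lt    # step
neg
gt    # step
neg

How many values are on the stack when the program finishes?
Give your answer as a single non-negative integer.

After 'push 18': stack = [18] (depth 1)
After 'neg': stack = [-18] (depth 1)
After 'dup': stack = [-18, -18] (depth 2)
After 'push 5': stack = [-18, -18, 5] (depth 3)
After 'pick 0': stack = [-18, -18, 5, 5] (depth 4)
After 'mod': stack = [-18, -18, 0] (depth 3)
After 'push 6': stack = [-18, -18, 0, 6] (depth 4)
After 'div': stack = [-18, -18, 0] (depth 3)
After 'push -9': stack = [-18, -18, 0, -9] (depth 4)
After 'mod': stack = [-18, -18, 0] (depth 3)
After 'lt': stack = [-18, 1] (depth 2)
After 'neg': stack = [-18, -1] (depth 2)
After 'gt': stack = [0] (depth 1)
After 'neg': stack = [0] (depth 1)

Answer: 1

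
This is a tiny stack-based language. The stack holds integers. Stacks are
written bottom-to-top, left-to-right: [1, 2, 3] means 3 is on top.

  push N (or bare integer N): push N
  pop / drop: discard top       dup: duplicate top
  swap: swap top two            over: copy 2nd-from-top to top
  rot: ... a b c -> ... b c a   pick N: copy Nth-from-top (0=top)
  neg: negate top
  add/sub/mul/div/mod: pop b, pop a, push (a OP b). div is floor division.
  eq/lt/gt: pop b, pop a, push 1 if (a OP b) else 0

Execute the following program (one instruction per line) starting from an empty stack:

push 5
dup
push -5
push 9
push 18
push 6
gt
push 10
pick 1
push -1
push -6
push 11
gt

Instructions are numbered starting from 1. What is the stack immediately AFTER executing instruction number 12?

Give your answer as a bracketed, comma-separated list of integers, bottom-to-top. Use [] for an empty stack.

Step 1 ('push 5'): [5]
Step 2 ('dup'): [5, 5]
Step 3 ('push -5'): [5, 5, -5]
Step 4 ('push 9'): [5, 5, -5, 9]
Step 5 ('push 18'): [5, 5, -5, 9, 18]
Step 6 ('push 6'): [5, 5, -5, 9, 18, 6]
Step 7 ('gt'): [5, 5, -5, 9, 1]
Step 8 ('push 10'): [5, 5, -5, 9, 1, 10]
Step 9 ('pick 1'): [5, 5, -5, 9, 1, 10, 1]
Step 10 ('push -1'): [5, 5, -5, 9, 1, 10, 1, -1]
Step 11 ('push -6'): [5, 5, -5, 9, 1, 10, 1, -1, -6]
Step 12 ('push 11'): [5, 5, -5, 9, 1, 10, 1, -1, -6, 11]

Answer: [5, 5, -5, 9, 1, 10, 1, -1, -6, 11]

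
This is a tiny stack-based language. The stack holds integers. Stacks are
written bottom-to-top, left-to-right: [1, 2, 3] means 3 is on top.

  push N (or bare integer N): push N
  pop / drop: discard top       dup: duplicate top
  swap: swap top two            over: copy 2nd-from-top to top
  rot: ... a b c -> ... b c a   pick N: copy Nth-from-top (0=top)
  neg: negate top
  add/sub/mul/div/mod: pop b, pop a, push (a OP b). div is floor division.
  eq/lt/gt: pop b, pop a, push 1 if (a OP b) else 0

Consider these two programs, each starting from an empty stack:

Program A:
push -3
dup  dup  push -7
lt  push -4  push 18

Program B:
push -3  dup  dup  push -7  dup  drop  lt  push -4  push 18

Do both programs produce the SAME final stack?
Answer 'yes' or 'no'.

Program A trace:
  After 'push -3': [-3]
  After 'dup': [-3, -3]
  After 'dup': [-3, -3, -3]
  After 'push -7': [-3, -3, -3, -7]
  After 'lt': [-3, -3, 0]
  After 'push -4': [-3, -3, 0, -4]
  After 'push 18': [-3, -3, 0, -4, 18]
Program A final stack: [-3, -3, 0, -4, 18]

Program B trace:
  After 'push -3': [-3]
  After 'dup': [-3, -3]
  After 'dup': [-3, -3, -3]
  After 'push -7': [-3, -3, -3, -7]
  After 'dup': [-3, -3, -3, -7, -7]
  After 'drop': [-3, -3, -3, -7]
  After 'lt': [-3, -3, 0]
  After 'push -4': [-3, -3, 0, -4]
  After 'push 18': [-3, -3, 0, -4, 18]
Program B final stack: [-3, -3, 0, -4, 18]
Same: yes

Answer: yes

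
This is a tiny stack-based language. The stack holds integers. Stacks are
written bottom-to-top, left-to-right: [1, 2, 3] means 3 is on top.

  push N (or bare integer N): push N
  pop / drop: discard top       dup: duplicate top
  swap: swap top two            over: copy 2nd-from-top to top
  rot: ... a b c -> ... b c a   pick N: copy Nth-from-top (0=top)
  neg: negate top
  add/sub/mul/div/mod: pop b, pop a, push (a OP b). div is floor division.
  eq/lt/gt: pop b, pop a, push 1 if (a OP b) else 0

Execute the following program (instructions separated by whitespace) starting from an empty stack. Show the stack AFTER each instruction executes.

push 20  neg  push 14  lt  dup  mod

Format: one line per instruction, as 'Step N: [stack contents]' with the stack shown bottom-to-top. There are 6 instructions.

Step 1: [20]
Step 2: [-20]
Step 3: [-20, 14]
Step 4: [1]
Step 5: [1, 1]
Step 6: [0]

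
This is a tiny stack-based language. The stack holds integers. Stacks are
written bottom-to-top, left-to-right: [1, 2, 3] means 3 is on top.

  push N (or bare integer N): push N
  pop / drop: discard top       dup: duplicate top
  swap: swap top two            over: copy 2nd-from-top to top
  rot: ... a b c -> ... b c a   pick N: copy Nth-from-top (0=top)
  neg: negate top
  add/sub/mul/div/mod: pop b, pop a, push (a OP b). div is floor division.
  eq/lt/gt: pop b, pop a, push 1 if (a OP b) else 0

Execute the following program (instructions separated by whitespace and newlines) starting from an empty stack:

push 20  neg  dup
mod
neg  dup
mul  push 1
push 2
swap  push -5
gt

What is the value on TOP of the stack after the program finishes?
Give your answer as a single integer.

After 'push 20': [20]
After 'neg': [-20]
After 'dup': [-20, -20]
After 'mod': [0]
After 'neg': [0]
After 'dup': [0, 0]
After 'mul': [0]
After 'push 1': [0, 1]
After 'push 2': [0, 1, 2]
After 'swap': [0, 2, 1]
After 'push -5': [0, 2, 1, -5]
After 'gt': [0, 2, 1]

Answer: 1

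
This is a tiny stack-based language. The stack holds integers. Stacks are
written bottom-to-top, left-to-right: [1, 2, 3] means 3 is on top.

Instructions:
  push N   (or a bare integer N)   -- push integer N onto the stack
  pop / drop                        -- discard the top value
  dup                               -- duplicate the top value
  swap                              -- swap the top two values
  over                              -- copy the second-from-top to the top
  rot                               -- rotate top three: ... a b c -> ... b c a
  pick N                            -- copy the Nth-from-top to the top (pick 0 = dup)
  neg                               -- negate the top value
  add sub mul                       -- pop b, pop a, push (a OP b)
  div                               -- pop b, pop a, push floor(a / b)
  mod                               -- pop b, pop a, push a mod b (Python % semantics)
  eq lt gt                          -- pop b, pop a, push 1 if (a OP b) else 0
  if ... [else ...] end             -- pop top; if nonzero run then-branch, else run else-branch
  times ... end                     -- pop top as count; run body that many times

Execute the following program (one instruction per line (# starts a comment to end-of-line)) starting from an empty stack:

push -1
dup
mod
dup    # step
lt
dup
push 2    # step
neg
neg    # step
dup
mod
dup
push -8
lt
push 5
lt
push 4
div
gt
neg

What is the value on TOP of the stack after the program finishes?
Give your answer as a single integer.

After 'push -1': [-1]
After 'dup': [-1, -1]
After 'mod': [0]
After 'dup': [0, 0]
After 'lt': [0]
After 'dup': [0, 0]
After 'push 2': [0, 0, 2]
After 'neg': [0, 0, -2]
After 'neg': [0, 0, 2]
After 'dup': [0, 0, 2, 2]
After 'mod': [0, 0, 0]
After 'dup': [0, 0, 0, 0]
After 'push -8': [0, 0, 0, 0, -8]
After 'lt': [0, 0, 0, 0]
After 'push 5': [0, 0, 0, 0, 5]
After 'lt': [0, 0, 0, 1]
After 'push 4': [0, 0, 0, 1, 4]
After 'div': [0, 0, 0, 0]
After 'gt': [0, 0, 0]
After 'neg': [0, 0, 0]

Answer: 0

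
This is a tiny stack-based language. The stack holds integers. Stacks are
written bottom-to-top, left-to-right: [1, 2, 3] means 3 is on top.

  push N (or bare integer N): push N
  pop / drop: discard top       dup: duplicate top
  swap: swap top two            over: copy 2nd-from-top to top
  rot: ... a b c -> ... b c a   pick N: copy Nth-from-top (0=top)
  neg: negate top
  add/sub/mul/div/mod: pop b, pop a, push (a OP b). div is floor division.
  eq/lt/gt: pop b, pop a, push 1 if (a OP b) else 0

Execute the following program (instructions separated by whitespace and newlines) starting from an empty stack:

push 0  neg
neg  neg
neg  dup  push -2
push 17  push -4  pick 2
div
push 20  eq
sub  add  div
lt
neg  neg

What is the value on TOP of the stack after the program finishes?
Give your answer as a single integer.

After 'push 0': [0]
After 'neg': [0]
After 'neg': [0]
After 'neg': [0]
After 'neg': [0]
After 'dup': [0, 0]
After 'push -2': [0, 0, -2]
After 'push 17': [0, 0, -2, 17]
After 'push -4': [0, 0, -2, 17, -4]
After 'pick 2': [0, 0, -2, 17, -4, -2]
After 'div': [0, 0, -2, 17, 2]
After 'push 20': [0, 0, -2, 17, 2, 20]
After 'eq': [0, 0, -2, 17, 0]
After 'sub': [0, 0, -2, 17]
After 'add': [0, 0, 15]
After 'div': [0, 0]
After 'lt': [0]
After 'neg': [0]
After 'neg': [0]

Answer: 0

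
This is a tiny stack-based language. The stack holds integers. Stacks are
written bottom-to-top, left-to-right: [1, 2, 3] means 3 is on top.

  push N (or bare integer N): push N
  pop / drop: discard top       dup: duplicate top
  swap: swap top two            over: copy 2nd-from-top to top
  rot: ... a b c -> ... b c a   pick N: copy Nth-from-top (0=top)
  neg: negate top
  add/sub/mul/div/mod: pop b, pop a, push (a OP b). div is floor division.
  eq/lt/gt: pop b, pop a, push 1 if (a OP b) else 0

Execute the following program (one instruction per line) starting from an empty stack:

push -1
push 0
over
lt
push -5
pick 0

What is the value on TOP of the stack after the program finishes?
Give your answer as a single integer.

After 'push -1': [-1]
After 'push 0': [-1, 0]
After 'over': [-1, 0, -1]
After 'lt': [-1, 0]
After 'push -5': [-1, 0, -5]
After 'pick 0': [-1, 0, -5, -5]

Answer: -5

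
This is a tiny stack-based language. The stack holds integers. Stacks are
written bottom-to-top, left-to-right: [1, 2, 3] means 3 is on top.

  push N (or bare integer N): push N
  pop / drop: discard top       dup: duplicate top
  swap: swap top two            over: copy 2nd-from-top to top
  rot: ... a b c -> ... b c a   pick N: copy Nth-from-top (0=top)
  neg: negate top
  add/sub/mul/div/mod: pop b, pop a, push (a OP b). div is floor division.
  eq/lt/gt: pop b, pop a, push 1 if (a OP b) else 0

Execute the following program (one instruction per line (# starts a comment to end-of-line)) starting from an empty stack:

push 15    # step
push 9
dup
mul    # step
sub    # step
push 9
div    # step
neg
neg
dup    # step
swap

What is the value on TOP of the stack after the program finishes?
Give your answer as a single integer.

Answer: -8

Derivation:
After 'push 15': [15]
After 'push 9': [15, 9]
After 'dup': [15, 9, 9]
After 'mul': [15, 81]
After 'sub': [-66]
After 'push 9': [-66, 9]
After 'div': [-8]
After 'neg': [8]
After 'neg': [-8]
After 'dup': [-8, -8]
After 'swap': [-8, -8]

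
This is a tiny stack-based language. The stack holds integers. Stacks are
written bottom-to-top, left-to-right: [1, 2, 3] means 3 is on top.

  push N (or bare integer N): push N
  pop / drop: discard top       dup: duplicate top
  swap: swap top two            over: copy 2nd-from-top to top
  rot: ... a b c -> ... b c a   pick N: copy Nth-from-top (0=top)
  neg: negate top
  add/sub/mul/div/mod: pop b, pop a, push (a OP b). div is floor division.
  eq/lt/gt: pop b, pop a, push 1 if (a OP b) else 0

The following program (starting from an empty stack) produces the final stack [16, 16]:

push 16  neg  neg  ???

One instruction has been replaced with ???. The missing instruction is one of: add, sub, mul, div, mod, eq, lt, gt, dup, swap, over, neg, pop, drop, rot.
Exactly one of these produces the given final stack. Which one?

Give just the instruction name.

Answer: dup

Derivation:
Stack before ???: [16]
Stack after ???:  [16, 16]
The instruction that transforms [16] -> [16, 16] is: dup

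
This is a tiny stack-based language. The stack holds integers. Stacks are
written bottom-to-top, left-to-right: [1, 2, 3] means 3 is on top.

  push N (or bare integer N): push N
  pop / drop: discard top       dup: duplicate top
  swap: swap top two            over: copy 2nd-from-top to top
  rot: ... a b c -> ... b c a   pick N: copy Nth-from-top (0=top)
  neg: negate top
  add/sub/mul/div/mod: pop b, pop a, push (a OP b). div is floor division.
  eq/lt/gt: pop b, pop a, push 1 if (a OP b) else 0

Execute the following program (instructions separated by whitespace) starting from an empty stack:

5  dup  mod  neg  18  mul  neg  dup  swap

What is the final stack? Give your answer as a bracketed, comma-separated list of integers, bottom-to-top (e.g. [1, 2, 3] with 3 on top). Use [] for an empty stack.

After 'push 5': [5]
After 'dup': [5, 5]
After 'mod': [0]
After 'neg': [0]
After 'push 18': [0, 18]
After 'mul': [0]
After 'neg': [0]
After 'dup': [0, 0]
After 'swap': [0, 0]

Answer: [0, 0]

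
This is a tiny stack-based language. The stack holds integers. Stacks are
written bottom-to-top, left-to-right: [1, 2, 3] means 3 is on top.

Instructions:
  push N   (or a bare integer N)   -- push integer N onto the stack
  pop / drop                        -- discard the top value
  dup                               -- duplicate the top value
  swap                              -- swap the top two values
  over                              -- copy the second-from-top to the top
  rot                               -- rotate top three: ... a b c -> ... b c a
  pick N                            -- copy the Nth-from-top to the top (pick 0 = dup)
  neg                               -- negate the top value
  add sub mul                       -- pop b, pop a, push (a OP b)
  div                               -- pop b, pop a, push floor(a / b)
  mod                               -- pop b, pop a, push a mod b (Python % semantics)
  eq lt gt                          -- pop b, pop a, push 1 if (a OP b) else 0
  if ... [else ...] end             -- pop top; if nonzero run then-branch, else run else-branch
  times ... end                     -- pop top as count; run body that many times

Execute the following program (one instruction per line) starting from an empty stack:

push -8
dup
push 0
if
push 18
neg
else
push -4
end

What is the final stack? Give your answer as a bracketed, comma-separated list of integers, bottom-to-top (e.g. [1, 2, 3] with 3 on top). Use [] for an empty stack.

Answer: [-8, -8, -4]

Derivation:
After 'push -8': [-8]
After 'dup': [-8, -8]
After 'push 0': [-8, -8, 0]
After 'if': [-8, -8]
After 'push -4': [-8, -8, -4]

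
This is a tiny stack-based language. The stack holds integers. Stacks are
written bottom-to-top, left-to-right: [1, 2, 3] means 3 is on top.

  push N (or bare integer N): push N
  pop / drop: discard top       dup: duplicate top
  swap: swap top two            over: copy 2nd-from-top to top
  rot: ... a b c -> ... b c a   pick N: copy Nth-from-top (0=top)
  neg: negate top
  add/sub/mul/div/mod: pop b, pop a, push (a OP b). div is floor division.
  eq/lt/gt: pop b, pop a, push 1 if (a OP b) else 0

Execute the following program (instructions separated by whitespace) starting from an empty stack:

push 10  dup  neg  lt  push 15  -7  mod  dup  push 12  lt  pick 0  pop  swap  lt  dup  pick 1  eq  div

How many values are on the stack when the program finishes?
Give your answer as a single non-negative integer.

After 'push 10': stack = [10] (depth 1)
After 'dup': stack = [10, 10] (depth 2)
After 'neg': stack = [10, -10] (depth 2)
After 'lt': stack = [0] (depth 1)
After 'push 15': stack = [0, 15] (depth 2)
After 'push -7': stack = [0, 15, -7] (depth 3)
After 'mod': stack = [0, -6] (depth 2)
After 'dup': stack = [0, -6, -6] (depth 3)
After 'push 12': stack = [0, -6, -6, 12] (depth 4)
After 'lt': stack = [0, -6, 1] (depth 3)
After 'pick 0': stack = [0, -6, 1, 1] (depth 4)
After 'pop': stack = [0, -6, 1] (depth 3)
After 'swap': stack = [0, 1, -6] (depth 3)
After 'lt': stack = [0, 0] (depth 2)
After 'dup': stack = [0, 0, 0] (depth 3)
After 'pick 1': stack = [0, 0, 0, 0] (depth 4)
After 'eq': stack = [0, 0, 1] (depth 3)
After 'div': stack = [0, 0] (depth 2)

Answer: 2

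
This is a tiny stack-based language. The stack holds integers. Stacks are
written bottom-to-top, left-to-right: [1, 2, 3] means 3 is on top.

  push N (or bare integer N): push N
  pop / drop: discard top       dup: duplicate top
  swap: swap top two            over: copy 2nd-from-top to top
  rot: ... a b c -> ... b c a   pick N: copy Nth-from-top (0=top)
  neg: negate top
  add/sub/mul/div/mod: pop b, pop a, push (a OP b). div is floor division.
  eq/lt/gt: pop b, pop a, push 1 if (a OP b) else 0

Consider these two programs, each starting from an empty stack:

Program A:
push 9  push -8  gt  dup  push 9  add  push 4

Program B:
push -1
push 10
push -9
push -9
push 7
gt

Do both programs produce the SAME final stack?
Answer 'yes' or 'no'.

Answer: no

Derivation:
Program A trace:
  After 'push 9': [9]
  After 'push -8': [9, -8]
  After 'gt': [1]
  After 'dup': [1, 1]
  After 'push 9': [1, 1, 9]
  After 'add': [1, 10]
  After 'push 4': [1, 10, 4]
Program A final stack: [1, 10, 4]

Program B trace:
  After 'push -1': [-1]
  After 'push 10': [-1, 10]
  After 'push -9': [-1, 10, -9]
  After 'push -9': [-1, 10, -9, -9]
  After 'push 7': [-1, 10, -9, -9, 7]
  After 'gt': [-1, 10, -9, 0]
Program B final stack: [-1, 10, -9, 0]
Same: no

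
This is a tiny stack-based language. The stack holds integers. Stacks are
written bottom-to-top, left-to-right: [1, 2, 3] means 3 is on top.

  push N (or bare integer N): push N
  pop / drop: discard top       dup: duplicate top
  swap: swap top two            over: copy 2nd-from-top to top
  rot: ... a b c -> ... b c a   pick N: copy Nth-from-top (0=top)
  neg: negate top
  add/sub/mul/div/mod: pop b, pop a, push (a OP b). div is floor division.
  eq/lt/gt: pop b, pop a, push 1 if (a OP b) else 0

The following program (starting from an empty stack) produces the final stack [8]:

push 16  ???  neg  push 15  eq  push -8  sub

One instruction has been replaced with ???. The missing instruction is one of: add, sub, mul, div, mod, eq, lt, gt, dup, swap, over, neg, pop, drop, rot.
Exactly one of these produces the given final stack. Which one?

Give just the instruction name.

Stack before ???: [16]
Stack after ???:  [-16]
The instruction that transforms [16] -> [-16] is: neg

Answer: neg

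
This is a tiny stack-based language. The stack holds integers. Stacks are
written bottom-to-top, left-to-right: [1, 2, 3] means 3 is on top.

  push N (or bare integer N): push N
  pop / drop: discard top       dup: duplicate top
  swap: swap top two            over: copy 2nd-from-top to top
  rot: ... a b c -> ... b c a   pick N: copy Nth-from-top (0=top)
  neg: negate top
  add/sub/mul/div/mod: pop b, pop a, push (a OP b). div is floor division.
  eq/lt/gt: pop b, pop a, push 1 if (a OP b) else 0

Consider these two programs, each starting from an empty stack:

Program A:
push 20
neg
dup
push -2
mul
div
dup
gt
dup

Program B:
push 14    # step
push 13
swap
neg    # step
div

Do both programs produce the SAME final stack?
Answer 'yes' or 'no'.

Program A trace:
  After 'push 20': [20]
  After 'neg': [-20]
  After 'dup': [-20, -20]
  After 'push -2': [-20, -20, -2]
  After 'mul': [-20, 40]
  After 'div': [-1]
  After 'dup': [-1, -1]
  After 'gt': [0]
  After 'dup': [0, 0]
Program A final stack: [0, 0]

Program B trace:
  After 'push 14': [14]
  After 'push 13': [14, 13]
  After 'swap': [13, 14]
  After 'neg': [13, -14]
  After 'div': [-1]
Program B final stack: [-1]
Same: no

Answer: no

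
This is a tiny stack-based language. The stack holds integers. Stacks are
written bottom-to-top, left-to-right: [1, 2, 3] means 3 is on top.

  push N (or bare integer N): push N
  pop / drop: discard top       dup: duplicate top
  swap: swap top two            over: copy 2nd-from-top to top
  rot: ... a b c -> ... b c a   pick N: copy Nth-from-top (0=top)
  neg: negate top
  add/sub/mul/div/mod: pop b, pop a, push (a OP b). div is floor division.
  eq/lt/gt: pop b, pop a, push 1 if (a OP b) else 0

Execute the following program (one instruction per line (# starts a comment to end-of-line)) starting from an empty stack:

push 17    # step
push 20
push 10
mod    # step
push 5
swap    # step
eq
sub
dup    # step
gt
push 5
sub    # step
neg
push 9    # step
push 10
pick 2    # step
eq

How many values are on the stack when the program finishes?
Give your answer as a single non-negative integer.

Answer: 3

Derivation:
After 'push 17': stack = [17] (depth 1)
After 'push 20': stack = [17, 20] (depth 2)
After 'push 10': stack = [17, 20, 10] (depth 3)
After 'mod': stack = [17, 0] (depth 2)
After 'push 5': stack = [17, 0, 5] (depth 3)
After 'swap': stack = [17, 5, 0] (depth 3)
After 'eq': stack = [17, 0] (depth 2)
After 'sub': stack = [17] (depth 1)
After 'dup': stack = [17, 17] (depth 2)
After 'gt': stack = [0] (depth 1)
After 'push 5': stack = [0, 5] (depth 2)
After 'sub': stack = [-5] (depth 1)
After 'neg': stack = [5] (depth 1)
After 'push 9': stack = [5, 9] (depth 2)
After 'push 10': stack = [5, 9, 10] (depth 3)
After 'pick 2': stack = [5, 9, 10, 5] (depth 4)
After 'eq': stack = [5, 9, 0] (depth 3)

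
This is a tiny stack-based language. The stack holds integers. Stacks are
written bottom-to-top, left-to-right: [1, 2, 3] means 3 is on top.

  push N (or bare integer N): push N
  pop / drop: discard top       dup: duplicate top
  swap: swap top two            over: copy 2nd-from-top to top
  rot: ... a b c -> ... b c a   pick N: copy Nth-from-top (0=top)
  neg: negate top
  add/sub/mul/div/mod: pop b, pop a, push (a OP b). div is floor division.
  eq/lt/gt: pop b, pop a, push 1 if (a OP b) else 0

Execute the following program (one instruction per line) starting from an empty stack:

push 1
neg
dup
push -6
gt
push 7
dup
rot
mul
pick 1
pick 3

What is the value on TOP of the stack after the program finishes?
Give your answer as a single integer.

After 'push 1': [1]
After 'neg': [-1]
After 'dup': [-1, -1]
After 'push -6': [-1, -1, -6]
After 'gt': [-1, 1]
After 'push 7': [-1, 1, 7]
After 'dup': [-1, 1, 7, 7]
After 'rot': [-1, 7, 7, 1]
After 'mul': [-1, 7, 7]
After 'pick 1': [-1, 7, 7, 7]
After 'pick 3': [-1, 7, 7, 7, -1]

Answer: -1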